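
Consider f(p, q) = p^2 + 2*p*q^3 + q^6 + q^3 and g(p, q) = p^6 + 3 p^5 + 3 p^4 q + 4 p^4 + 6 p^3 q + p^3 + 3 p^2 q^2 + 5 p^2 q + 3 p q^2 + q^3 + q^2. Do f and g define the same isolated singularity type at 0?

The Hessian of f at 0 is [[2, 0], [0, 0]] with rank 1, so corank 1. A Groebner basis of the Jacobian ideal J(f) in C{p,q} is {q^2, p}; counting standard monomials gives mu = 2. Corank 1: A-series; mu = 2 gives A_2. The Hessian of g at 0 is [[0, 0], [0, 2]] with rank 1, so corank 1. A Groebner basis of the Jacobian ideal J(g) in C{p,q} is {p^2, q}; counting standard monomials gives mu = 2. Corank 1: A-series; mu = 2 gives A_2. Both have type A_2, hence right-equivalent.

Yes.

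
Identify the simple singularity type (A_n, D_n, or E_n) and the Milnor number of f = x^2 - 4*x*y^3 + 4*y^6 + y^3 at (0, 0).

The Hessian of f at 0 is [[2, 0], [0, 0]] with rank 1, so corank 1. A Groebner basis of the Jacobian ideal J(f) in C{x,y} is {y^2, x}; counting standard monomials gives mu = 2. Corank 1: A-series; mu = 2 gives A_2.

Type A2, Milnor number mu = 2.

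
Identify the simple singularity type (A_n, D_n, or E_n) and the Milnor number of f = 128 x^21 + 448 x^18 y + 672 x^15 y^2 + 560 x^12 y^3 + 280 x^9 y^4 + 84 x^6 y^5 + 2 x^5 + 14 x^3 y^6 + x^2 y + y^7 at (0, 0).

Type D8, Milnor number mu = 8.

The Hessian of f at 0 has rank 0. Corank 2; j^3 = x^2*y has shape L^2 M (L != M), so D-series; mu = 8 gives D_8.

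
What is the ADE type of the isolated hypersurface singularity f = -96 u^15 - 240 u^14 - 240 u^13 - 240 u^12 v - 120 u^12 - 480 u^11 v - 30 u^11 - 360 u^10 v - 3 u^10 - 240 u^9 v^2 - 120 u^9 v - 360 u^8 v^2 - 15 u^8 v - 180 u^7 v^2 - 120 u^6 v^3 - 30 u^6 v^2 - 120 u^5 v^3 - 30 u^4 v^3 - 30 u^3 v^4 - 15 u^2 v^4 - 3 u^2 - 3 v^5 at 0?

A_{4}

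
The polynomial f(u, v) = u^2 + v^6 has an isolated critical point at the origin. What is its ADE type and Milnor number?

The Hessian of f at 0 has rank 1. Corank 1: A-series; mu = 5 gives A_5.

Type A_{5}, Milnor number mu = 5.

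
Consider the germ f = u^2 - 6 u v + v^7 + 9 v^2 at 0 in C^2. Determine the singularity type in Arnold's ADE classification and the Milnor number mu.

Type A6, Milnor number mu = 6.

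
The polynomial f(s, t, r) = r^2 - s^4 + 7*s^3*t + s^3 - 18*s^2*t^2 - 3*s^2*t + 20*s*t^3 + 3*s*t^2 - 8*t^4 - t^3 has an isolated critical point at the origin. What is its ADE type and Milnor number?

The Hessian of f at 0 has rank 1. Corank 2; j^3 = (s - t)^3 is a perfect cube, so E-series; the 4-jet and mu = 7 give E_7.

Type E7, Milnor number mu = 7.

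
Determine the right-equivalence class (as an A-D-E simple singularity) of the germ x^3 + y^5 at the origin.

E_8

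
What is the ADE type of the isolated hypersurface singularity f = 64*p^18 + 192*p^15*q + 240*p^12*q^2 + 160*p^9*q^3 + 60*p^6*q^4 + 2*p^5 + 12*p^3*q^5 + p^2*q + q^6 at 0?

D7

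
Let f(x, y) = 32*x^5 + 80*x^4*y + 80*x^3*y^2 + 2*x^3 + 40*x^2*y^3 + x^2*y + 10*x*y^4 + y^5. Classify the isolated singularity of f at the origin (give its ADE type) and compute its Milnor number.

The Hessian of f at 0 has rank 0. Corank 2; j^3 = x^2*(2*x + y) has shape L^2 M (L != M), so D-series; mu = 6 gives D_6.

Type D_{6}, Milnor number mu = 6.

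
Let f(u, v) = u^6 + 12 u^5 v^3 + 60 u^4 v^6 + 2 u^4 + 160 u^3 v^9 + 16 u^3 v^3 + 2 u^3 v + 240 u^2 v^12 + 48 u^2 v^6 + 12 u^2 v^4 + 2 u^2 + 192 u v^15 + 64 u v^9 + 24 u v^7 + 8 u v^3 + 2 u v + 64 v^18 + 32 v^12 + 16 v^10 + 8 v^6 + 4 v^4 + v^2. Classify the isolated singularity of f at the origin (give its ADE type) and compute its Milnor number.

Type A1, Milnor number mu = 1.

The Hessian of f at 0 is [[4, 2], [2, 2]] with rank 2, so corank 0. A Groebner basis of the Jacobian ideal J(f) in C{u,v} is {u, v}; counting standard monomials gives mu = 1. Corank 0: nondegenerate Morse point, so A_1.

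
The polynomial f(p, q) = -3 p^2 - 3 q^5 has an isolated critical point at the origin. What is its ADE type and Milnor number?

Type A4, Milnor number mu = 4.

The Hessian of f at 0 has rank 1. Corank 1: A-series; mu = 4 gives A_4.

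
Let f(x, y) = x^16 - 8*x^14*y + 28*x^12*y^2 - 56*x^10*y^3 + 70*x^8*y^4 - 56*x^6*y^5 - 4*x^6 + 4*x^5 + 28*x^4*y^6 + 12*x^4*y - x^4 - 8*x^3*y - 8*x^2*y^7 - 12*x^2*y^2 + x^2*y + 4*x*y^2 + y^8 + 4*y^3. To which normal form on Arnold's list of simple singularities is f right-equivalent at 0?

D_{9}

The Hessian of f at 0 is [[0, 0], [0, 0]] with rank 0, so corank 2. A Groebner basis of the Jacobian ideal J(f) in C{x,y} is {x^4 - x^3/2 - x*y/2 - y^2, 513*x^3/16 - 16*x^2 + x*y^3 + 3*x*y^2/2 - 127*x*y/4 + 3*y^3/2 + y^2/2, -2051*x^3/32 + 32*x^2 - 7*x*y^2/4 + 2037*x*y/32 + y^4 - 3*y^3/2 - 11*y^2/16, x^2*y - x*y/2 - y^2}; counting standard monomials gives mu = 9. Corank 2; j^3 = y*(x + 2*y)^2 has shape L^2 M (L != M), so D-series; mu = 9 gives D_9.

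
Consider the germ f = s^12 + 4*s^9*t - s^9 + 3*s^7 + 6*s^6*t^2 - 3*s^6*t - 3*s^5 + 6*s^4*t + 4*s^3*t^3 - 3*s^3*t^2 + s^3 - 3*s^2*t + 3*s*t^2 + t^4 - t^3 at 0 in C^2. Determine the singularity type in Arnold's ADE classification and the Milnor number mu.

Type E_{6}, Milnor number mu = 6.

The Hessian of f at 0 has rank 0. Corank 2; j^3 = (s - t)^3 is a perfect cube, so E-series; the 4-jet and mu = 6 give E_6.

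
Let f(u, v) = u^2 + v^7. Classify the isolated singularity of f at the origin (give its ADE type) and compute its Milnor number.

Type A_{6}, Milnor number mu = 6.

The Hessian of f at 0 has rank 1. Corank 1: A-series; mu = 6 gives A_6.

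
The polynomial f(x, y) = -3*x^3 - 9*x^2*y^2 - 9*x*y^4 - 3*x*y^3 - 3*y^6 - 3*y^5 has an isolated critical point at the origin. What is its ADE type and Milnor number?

Type E7, Milnor number mu = 7.

The Hessian of f at 0 has rank 0. Corank 2; j^3 = -3*x^3 is a perfect cube, so E-series; the 4-jet and mu = 7 give E_7.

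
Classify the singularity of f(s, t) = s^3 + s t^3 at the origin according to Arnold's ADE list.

E_{7}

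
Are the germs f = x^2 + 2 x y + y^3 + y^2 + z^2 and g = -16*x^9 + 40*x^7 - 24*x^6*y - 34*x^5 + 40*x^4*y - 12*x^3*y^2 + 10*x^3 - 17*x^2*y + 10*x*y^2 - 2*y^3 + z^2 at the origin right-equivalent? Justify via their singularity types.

The Hessian of f at 0 is [[2, 2, 0], [2, 2, 0], [0, 0, 2]] with rank 2, so corank 1. A Groebner basis of the Jacobian ideal J(f) in C{x,y,z} is {y^2, x + y, z}; counting standard monomials gives mu = 2. Corank 1: A-series; mu = 2 gives A_2. The Hessian of g at 0 is [[0, 0, 0], [0, 0, 0], [0, 0, 2]] with rank 1, so corank 2. A Groebner basis of the Jacobian ideal J(g) in C{x,y,z} is {y^3, x^2 - 2*y^2/11, x*y - 5*y^2/11, z}; counting standard monomials gives mu = 4. Corank 2; j^3 = (2*x - y)*(5*x^2 - 6*x*y + 2*y^2) splits into three distinct lines over C (the quadratic factor has nonzero discriminant), so D_4. f is A_2 but g is D_4, hence not right-equivalent.

No.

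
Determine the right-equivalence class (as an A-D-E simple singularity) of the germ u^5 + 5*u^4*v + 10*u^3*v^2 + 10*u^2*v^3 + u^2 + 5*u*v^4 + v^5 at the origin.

A4

The Hessian of f at 0 is [[2, 0], [0, 0]] with rank 1, so corank 1. A Groebner basis of the Jacobian ideal J(f) in C{u,v} is {v^4, u}; counting standard monomials gives mu = 4. Corank 1: A-series; mu = 4 gives A_4.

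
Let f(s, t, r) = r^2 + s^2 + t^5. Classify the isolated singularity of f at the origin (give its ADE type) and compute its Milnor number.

The Hessian of f at 0 has rank 2. Corank 1: A-series; mu = 4 gives A_4.

Type A_{4}, Milnor number mu = 4.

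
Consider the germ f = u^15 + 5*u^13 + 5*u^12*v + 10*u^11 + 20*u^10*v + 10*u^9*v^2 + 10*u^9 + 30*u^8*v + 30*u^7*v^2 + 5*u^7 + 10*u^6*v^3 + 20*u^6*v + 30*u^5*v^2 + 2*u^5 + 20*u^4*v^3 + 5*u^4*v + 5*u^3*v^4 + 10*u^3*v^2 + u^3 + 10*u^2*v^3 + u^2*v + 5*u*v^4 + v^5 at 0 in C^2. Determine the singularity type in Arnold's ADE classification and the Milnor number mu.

Type D6, Milnor number mu = 6.

The Hessian of f at 0 has rank 0. Corank 2; j^3 = u^2*(u + v) has shape L^2 M (L != M), so D-series; mu = 6 gives D_6.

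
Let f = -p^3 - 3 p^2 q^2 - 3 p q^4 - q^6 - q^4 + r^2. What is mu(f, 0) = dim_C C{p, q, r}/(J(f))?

6

The Hessian of f at 0 has rank 1. Corank 2; j^3 = -p^3 is a perfect cube, so E-series; the 4-jet and mu = 6 give E_6.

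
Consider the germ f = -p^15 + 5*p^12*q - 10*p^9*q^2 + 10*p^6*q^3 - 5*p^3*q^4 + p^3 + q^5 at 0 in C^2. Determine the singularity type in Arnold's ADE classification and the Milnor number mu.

Type E_8, Milnor number mu = 8.

The Hessian of f at 0 is [[0, 0], [0, 0]] with rank 0, so corank 2. A Groebner basis of the Jacobian ideal J(f) in C{p,q} is {q^4, p^2}; counting standard monomials gives mu = 8. Corank 2; j^3 = p^3 is a perfect cube, so E-series; the 5-jet and mu = 8 give E_8.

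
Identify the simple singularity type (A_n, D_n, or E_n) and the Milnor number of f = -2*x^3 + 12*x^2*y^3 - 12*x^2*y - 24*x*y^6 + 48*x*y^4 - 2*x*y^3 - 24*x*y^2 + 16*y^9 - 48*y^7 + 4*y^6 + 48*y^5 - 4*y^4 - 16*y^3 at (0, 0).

The Hessian of f at 0 has rank 0. Corank 2; j^3 = -2*(x + 2*y)^3 is a perfect cube, so E-series; the 4-jet and mu = 7 give E_7.

Type E7, Milnor number mu = 7.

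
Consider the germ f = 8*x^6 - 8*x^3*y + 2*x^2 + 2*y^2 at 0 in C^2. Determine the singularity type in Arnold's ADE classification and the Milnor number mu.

The Hessian of f at 0 is [[4, 0], [0, 4]] with rank 2, so corank 0. A Groebner basis of the Jacobian ideal J(f) in C{x,y} is {x, y}; counting standard monomials gives mu = 1. Corank 0: nondegenerate Morse point, so A_1.

Type A_1, Milnor number mu = 1.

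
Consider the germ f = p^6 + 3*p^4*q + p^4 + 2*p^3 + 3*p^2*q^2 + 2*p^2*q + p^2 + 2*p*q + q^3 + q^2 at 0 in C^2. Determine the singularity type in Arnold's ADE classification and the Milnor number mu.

The Hessian of f at 0 has rank 1. Corank 1: A-series; mu = 2 gives A_2.

Type A_{2}, Milnor number mu = 2.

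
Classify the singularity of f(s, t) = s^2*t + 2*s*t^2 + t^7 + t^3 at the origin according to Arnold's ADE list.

The Hessian of f at 0 is [[0, 0], [0, 0]] with rank 0, so corank 2. A Groebner basis of the Jacobian ideal J(f) in C{s,t} is {s^2/7 + t^6 - t^2/7, s^3 + t^3, s*t + t^2}; counting standard monomials gives mu = 8. Corank 2; j^3 = t*(s + t)^2 has shape L^2 M (L != M), so D-series; mu = 8 gives D_8.

D8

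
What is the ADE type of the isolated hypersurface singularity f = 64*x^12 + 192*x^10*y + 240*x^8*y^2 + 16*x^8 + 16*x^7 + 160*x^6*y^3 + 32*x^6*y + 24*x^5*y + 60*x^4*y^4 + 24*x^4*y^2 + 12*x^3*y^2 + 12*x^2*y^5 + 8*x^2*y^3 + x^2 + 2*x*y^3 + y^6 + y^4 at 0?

A3

The Hessian of f at 0 is [[2, 0], [0, 0]] with rank 1, so corank 1. A Groebner basis of the Jacobian ideal J(f) in C{x,y} is {y^3, x}; counting standard monomials gives mu = 3. Corank 1: A-series; mu = 3 gives A_3.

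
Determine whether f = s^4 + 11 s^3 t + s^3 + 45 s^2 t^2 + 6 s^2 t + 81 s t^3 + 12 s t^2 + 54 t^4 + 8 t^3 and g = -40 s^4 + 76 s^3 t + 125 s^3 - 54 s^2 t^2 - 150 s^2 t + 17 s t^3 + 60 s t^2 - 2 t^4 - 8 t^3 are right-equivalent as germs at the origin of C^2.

The Hessian of f at 0 is [[0, 0], [0, 0]] with rank 0, so corank 2. A Groebner basis of the Jacobian ideal J(f) in C{s,t} is {3*s^2 + 12*s*t + t^4 + t^3 + 12*t^2, s^3 + 30*s^2 + 120*s*t + 18*t^3 + 120*t^2, s^2*t - 9*s^2 - 36*s*t - 7*t^3 - 36*t^2, 2*s^2 + s*t^2 + 8*s*t + 8*t^3/3 + 8*t^2}; counting standard monomials gives mu = 7. Corank 2; j^3 = (s + 2*t)^3 is a perfect cube, so E-series; the 4-jet and mu = 7 give E_7. The Hessian of g at 0 is [[0, 0], [0, 0]] with rank 0, so corank 2. A Groebner basis of the Jacobian ideal J(g) in C{s,t} is {1171875*s^2/4 - 234375*s*t + t^4 + 125*t^3/4 + 46875*t^2, s^3 - 675*s^2/2 + 270*s*t - t^3/10 - 54*t^2, s^2*t - 2125*s^2/4 + 425*s*t - 13*t^3/60 - 85*t^2, -625*s^2 + s*t^2 + 500*s*t - 7*t^3/15 - 100*t^2}; counting standard monomials gives mu = 7. Corank 2; j^3 = (5*s - 2*t)^3 is a perfect cube, so E-series; the 4-jet and mu = 7 give E_7. Both have type E_7, hence right-equivalent.

Yes.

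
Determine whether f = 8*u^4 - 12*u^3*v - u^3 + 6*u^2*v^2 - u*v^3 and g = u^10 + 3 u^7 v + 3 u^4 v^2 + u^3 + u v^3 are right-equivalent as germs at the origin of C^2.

The Hessian of f at 0 is [[0, 0], [0, 0]] with rank 0, so corank 2. A Groebner basis of the Jacobian ideal J(f) in C{u,v} is {3*u^2/4 + v^4 + v^3/4, u^3, u^2*v - u^2/4 - v^3/12, -u^2 + u*v^2 - v^3/3}; counting standard monomials gives mu = 7. Corank 2; j^3 = -u^3 is a perfect cube, so E-series; the 4-jet and mu = 7 give E_7. The Hessian of g at 0 is [[0, 0], [0, 0]] with rank 0, so corank 2. A Groebner basis of the Jacobian ideal J(g) in C{u,v} is {u^3, u*v^2, 3*u^2 + v^3}; counting standard monomials gives mu = 7. Corank 2; j^3 = u^3 is a perfect cube, so E-series; the 4-jet and mu = 7 give E_7. Both have type E_7, hence right-equivalent.

Yes.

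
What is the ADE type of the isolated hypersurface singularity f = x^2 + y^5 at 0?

A_{4}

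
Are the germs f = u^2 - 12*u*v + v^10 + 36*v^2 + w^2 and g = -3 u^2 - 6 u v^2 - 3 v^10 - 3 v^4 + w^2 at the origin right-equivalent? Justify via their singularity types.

The Hessian of f at 0 has rank 2. Corank 1: A-series; mu = 9 gives A_9. The Hessian of g at 0 has rank 2. Corank 1: A-series; mu = 9 gives A_9. Both have type A_9, hence right-equivalent.

Yes.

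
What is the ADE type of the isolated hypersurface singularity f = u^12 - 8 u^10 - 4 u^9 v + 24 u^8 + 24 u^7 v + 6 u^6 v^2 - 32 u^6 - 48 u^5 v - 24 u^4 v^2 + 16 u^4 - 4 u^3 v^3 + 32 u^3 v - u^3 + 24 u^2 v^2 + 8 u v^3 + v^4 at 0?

The Hessian of f at 0 is [[0, 0], [0, 0]] with rank 0, so corank 2. A Groebner basis of the Jacobian ideal J(f) in C{u,v} is {v^4, u*v^2 + v^3/6, u^2}; counting standard monomials gives mu = 6. Corank 2; j^3 = -u^3 is a perfect cube, so E-series; the 4-jet and mu = 6 give E_6.

E6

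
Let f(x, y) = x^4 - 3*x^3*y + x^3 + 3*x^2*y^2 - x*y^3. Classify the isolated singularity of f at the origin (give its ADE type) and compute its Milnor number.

Type E7, Milnor number mu = 7.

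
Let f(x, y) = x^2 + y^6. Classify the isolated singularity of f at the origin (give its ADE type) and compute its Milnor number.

Type A5, Milnor number mu = 5.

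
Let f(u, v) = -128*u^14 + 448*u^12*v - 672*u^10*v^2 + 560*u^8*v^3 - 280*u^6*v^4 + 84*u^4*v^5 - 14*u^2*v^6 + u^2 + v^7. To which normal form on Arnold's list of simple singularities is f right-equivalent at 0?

The Hessian of f at 0 has rank 1. Corank 1: A-series; mu = 6 gives A_6.

A_6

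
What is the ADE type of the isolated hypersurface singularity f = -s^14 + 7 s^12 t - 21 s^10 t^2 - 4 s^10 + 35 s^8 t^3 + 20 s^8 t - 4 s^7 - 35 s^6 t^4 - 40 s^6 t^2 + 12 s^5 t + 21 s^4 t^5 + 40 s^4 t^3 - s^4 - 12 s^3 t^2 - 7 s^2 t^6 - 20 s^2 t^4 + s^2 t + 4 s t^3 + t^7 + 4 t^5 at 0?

The Hessian of f at 0 has rank 0. Corank 2; j^3 = s^2*t has shape L^2 M (L != M), so D-series; mu = 8 gives D_8.

D_{8}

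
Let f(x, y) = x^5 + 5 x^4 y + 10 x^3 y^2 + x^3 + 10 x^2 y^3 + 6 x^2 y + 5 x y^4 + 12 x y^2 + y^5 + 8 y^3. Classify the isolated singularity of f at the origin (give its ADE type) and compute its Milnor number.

Type E_{8}, Milnor number mu = 8.

The Hessian of f at 0 is [[0, 0], [0, 0]] with rank 0, so corank 2. A Groebner basis of the Jacobian ideal J(f) in C{x,y} is {y^5, x*y^3 + 7*y^4/4, x^2 + 4*x*y + 4*y^2}; counting standard monomials gives mu = 8. Corank 2; j^3 = (x + 2*y)^3 is a perfect cube, so E-series; the 5-jet and mu = 8 give E_8.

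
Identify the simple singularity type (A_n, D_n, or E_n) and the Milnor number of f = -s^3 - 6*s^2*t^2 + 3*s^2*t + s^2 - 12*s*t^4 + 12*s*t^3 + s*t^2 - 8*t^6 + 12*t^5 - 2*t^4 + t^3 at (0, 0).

Type A_2, Milnor number mu = 2.

The Hessian of f at 0 is [[2, 0], [0, 0]] with rank 1, so corank 1. A Groebner basis of the Jacobian ideal J(f) in C{s,t} is {t^2, s}; counting standard monomials gives mu = 2. Corank 1: A-series; mu = 2 gives A_2.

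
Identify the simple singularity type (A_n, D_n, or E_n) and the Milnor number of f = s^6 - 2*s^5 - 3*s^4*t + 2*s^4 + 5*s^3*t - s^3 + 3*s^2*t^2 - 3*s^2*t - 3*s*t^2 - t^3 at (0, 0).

Type E_{7}, Milnor number mu = 7.

The Hessian of f at 0 has rank 0. Corank 2; j^3 = -(s + t)^3 is a perfect cube, so E-series; the 4-jet and mu = 7 give E_7.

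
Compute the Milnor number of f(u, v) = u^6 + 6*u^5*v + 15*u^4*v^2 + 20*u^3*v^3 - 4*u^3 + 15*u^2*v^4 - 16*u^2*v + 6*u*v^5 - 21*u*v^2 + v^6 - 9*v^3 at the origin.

7

The Hessian of f at 0 is [[0, 0], [0, 0]] with rank 0, so corank 2. A Groebner basis of the Jacobian ideal J(f) in C{u,v} is {32*u*v/3 + v^5 + 16*v^2, u*v^2 + 3*v^3/2, u^2 + 5*u*v/2 + 3*v^2/2}; counting standard monomials gives mu = 7. Corank 2; j^3 = -(u + v)*(2*u + 3*v)^2 has shape L^2 M (L != M), so D-series; mu = 7 gives D_7.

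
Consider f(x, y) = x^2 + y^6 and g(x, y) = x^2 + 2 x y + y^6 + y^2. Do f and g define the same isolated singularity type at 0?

The Hessian of f at 0 is [[2, 0], [0, 0]] with rank 1, so corank 1. A Groebner basis of the Jacobian ideal J(f) in C{x,y} is {y^5, x}; counting standard monomials gives mu = 5. Corank 1: A-series; mu = 5 gives A_5. The Hessian of g at 0 is [[2, 2], [2, 2]] with rank 1, so corank 1. A Groebner basis of the Jacobian ideal J(g) in C{x,y} is {y^5, x + y}; counting standard monomials gives mu = 5. Corank 1: A-series; mu = 5 gives A_5. Both have type A_5, hence right-equivalent.

Yes.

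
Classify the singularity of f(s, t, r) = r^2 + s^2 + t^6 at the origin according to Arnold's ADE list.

A5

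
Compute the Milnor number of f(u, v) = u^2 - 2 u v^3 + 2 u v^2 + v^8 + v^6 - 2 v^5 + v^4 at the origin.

The Hessian of f at 0 has rank 1. Corank 1: A-series; mu = 7 gives A_7.

7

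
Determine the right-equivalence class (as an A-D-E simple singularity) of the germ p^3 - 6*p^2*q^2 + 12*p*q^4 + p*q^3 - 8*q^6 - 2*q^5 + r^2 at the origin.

E7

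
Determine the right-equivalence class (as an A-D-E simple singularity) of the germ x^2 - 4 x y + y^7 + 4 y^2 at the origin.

A6

The Hessian of f at 0 has rank 1. Corank 1: A-series; mu = 6 gives A_6.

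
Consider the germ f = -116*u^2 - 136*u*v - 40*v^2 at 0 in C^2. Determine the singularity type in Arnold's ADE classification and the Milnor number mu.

Type A1, Milnor number mu = 1.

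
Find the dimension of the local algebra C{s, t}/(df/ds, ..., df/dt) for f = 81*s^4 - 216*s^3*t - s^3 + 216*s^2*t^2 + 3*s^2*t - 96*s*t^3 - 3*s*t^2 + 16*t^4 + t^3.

The Hessian of f at 0 has rank 0. Corank 2; j^3 = -(s - t)^3 is a perfect cube, so E-series; the 4-jet and mu = 6 give E_6.

6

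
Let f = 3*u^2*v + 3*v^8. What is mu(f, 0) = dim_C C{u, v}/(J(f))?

The Hessian of f at 0 has rank 0. Corank 2; j^3 = 3*u^2*v has shape L^2 M (L != M), so D-series; mu = 9 gives D_9.

9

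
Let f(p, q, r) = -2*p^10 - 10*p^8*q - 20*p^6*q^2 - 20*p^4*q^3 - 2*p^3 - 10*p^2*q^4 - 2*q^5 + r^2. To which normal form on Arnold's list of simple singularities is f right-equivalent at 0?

E_{8}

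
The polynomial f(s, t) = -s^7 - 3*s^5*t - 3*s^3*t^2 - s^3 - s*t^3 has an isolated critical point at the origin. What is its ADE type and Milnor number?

The Hessian of f at 0 has rank 0. Corank 2; j^3 = -s^3 is a perfect cube, so E-series; the 4-jet and mu = 7 give E_7.

Type E7, Milnor number mu = 7.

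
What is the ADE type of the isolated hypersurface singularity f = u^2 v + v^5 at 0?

D6

The Hessian of f at 0 is [[0, 0], [0, 0]] with rank 0, so corank 2. A Groebner basis of the Jacobian ideal J(f) in C{u,v} is {u^2/5 + v^4, u^3, u*v}; counting standard monomials gives mu = 6. Corank 2; j^3 = u^2*v has shape L^2 M (L != M), so D-series; mu = 6 gives D_6.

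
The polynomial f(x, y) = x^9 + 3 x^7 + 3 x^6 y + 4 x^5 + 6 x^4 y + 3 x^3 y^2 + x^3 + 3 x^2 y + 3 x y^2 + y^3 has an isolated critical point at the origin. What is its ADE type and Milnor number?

The Hessian of f at 0 has rank 0. Corank 2; j^3 = (x + y)^3 is a perfect cube, so E-series; the 5-jet and mu = 8 give E_8.

Type E8, Milnor number mu = 8.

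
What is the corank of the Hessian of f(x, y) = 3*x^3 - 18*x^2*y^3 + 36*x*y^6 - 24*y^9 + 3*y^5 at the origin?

Hessian at 0 has rank 0.

2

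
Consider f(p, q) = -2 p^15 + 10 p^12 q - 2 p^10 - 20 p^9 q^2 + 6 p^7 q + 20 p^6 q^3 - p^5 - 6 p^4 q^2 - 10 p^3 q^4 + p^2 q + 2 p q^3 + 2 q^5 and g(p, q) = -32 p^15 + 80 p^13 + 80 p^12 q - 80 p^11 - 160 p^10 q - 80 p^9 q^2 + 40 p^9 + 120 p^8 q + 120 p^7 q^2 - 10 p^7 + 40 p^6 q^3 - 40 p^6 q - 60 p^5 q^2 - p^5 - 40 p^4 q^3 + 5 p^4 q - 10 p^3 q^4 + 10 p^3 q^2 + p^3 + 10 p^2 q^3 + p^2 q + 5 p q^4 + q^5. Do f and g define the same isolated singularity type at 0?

The Hessian of f at 0 is [[0, 0], [0, 0]] with rank 0, so corank 2. A Groebner basis of the Jacobian ideal J(f) in C{p,q} is {p^3, p^2*q, -p^2/4 + p*q^2, p*q + q^3}; counting standard monomials gives mu = 6. Corank 2; j^3 = p^2*q has shape L^2 M (L != M), so D-series; mu = 6 gives D_6. The Hessian of g at 0 is [[0, 0], [0, 0]] with rank 0, so corank 2. A Groebner basis of the Jacobian ideal J(g) in C{p,q} is {-p*q/5 + q^4, p*q^2, p^2 + p*q}; counting standard monomials gives mu = 6. Corank 2; j^3 = p^2*(p + q) has shape L^2 M (L != M), so D-series; mu = 6 gives D_6. Both have type D_6, hence right-equivalent.

Yes.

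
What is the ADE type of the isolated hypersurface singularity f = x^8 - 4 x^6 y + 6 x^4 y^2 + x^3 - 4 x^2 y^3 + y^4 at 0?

E_6

The Hessian of f at 0 has rank 0. Corank 2; j^3 = x^3 is a perfect cube, so E-series; the 4-jet and mu = 6 give E_6.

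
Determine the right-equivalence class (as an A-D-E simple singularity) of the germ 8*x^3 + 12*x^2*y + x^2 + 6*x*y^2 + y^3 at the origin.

A_{2}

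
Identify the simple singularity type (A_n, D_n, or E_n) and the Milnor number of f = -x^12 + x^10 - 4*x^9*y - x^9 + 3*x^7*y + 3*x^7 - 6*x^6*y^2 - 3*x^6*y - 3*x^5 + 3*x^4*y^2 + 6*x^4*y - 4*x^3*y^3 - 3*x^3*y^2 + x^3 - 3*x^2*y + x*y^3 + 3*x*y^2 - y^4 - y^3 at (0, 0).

The Hessian of f at 0 is [[0, 0], [0, 0]] with rank 0, so corank 2. A Groebner basis of the Jacobian ideal J(f) in C{x,y} is {x^3 - 3*x^2*y - 6*x^2 + 12*x*y - 6*y^2, 3*x^2 + x*y^2 - 6*x*y + 3*y^2, 3*x^2 - 6*x*y + y^3 + 3*y^2}; counting standard monomials gives mu = 7. Corank 2; j^3 = (x - y)^3 is a perfect cube, so E-series; the 4-jet and mu = 7 give E_7.

Type E7, Milnor number mu = 7.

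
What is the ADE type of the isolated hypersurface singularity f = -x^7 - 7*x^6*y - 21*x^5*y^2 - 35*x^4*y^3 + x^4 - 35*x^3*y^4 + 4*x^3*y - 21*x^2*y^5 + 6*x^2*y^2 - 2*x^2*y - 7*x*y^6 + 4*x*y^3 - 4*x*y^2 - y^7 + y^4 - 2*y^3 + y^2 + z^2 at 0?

A_{6}

The Hessian of f at 0 is [[0, 0, 0], [0, 2, 0], [0, 0, 2]] with rank 2, so corank 1. A Groebner basis of the Jacobian ideal J(f) in C{x,y,z} is {y^3, x^2 + 2*x*y + y^2 - y, z}; counting standard monomials gives mu = 6. Corank 1: A-series; mu = 6 gives A_6.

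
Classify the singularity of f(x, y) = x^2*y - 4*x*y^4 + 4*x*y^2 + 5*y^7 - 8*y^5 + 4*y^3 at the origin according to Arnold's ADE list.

The Hessian of f at 0 is [[0, 0], [0, 0]] with rank 0, so corank 2. A Groebner basis of the Jacobian ideal J(f) in C{x,y} is {2*x^2/3 + x*y^3 + 11*x*y/3 + 14*y^2/3, -x*y/2 + y^4 - y^2, x^3 - 12*x*y^2 - 16*y^3, x^2*y + 4*x*y^2 + 4*y^3}; counting standard monomials gives mu = 8. Corank 2; j^3 = y*(x + 2*y)^2 has shape L^2 M (L != M), so D-series; mu = 8 gives D_8.

D_{8}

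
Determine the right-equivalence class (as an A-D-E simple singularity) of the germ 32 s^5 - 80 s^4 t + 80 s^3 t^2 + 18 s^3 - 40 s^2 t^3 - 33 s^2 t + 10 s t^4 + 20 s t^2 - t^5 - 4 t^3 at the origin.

D6

The Hessian of f at 0 has rank 0. Corank 2; j^3 = (2*s - t)*(3*s - 2*t)^2 has shape L^2 M (L != M), so D-series; mu = 6 gives D_6.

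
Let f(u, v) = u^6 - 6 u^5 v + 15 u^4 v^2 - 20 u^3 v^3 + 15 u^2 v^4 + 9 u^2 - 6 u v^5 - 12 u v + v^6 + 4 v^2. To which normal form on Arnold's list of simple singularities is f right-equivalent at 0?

The Hessian of f at 0 is [[18, -12], [-12, 8]] with rank 1, so corank 1. A Groebner basis of the Jacobian ideal J(f) in C{u,v} is {v^5, u - 2*v/3}; counting standard monomials gives mu = 5. Corank 1: A-series; mu = 5 gives A_5.

A_{5}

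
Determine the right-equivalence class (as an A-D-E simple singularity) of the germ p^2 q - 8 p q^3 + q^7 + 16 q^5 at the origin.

D_8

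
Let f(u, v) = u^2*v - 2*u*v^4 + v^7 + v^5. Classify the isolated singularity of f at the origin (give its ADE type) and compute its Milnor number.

Type D_{6}, Milnor number mu = 6.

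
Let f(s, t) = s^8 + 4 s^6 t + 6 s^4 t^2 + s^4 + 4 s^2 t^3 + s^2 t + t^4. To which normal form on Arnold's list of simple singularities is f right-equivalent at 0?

D5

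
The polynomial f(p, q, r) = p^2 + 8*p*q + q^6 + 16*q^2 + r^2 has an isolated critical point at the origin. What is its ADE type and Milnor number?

Type A_{5}, Milnor number mu = 5.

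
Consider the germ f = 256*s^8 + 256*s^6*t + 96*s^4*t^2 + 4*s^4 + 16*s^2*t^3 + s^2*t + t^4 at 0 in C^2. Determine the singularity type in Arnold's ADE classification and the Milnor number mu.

Type D_{5}, Milnor number mu = 5.

The Hessian of f at 0 has rank 0. Corank 2; j^3 = s^2*t has shape L^2 M (L != M), so D-series; mu = 5 gives D_5.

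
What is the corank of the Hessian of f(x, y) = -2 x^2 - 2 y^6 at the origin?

1

Hessian at 0 has rank 1.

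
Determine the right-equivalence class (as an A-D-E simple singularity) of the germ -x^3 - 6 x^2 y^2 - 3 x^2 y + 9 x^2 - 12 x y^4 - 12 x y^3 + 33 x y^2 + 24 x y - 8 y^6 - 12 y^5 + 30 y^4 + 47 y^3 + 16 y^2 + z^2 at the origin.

The Hessian of f at 0 is [[18, 24, 0], [24, 32, 0], [0, 0, 2]] with rank 2, so corank 1. A Groebner basis of the Jacobian ideal J(f) in C{x,y,z} is {y^2, x + 4*y/3, z}; counting standard monomials gives mu = 2. Corank 1: A-series; mu = 2 gives A_2.

A_{2}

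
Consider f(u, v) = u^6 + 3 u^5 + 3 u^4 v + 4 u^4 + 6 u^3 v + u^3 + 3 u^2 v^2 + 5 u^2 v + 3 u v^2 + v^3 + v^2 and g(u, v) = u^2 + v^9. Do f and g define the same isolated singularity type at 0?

The Hessian of f at 0 is [[0, 0], [0, 2]] with rank 1, so corank 1. A Groebner basis of the Jacobian ideal J(f) in C{u,v} is {u^2, v}; counting standard monomials gives mu = 2. Corank 1: A-series; mu = 2 gives A_2. The Hessian of g at 0 is [[2, 0], [0, 0]] with rank 1, so corank 1. A Groebner basis of the Jacobian ideal J(g) in C{u,v} is {v^8, u}; counting standard monomials gives mu = 8. Corank 1: A-series; mu = 8 gives A_8. f is A_2 but g is A_8, hence not right-equivalent.

No.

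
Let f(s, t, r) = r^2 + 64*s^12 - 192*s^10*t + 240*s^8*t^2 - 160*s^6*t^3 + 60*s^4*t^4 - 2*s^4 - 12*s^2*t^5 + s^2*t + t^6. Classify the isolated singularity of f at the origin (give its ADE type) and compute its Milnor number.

Type D7, Milnor number mu = 7.

The Hessian of f at 0 is [[0, 0, 0], [0, 0, 0], [0, 0, 2]] with rank 1, so corank 2. A Groebner basis of the Jacobian ideal J(f) in C{s,t,r} is {s^2/6 + t^5, s^3, s*t, r}; counting standard monomials gives mu = 7. Corank 2; j^3 = s^2*t has shape L^2 M (L != M), so D-series; mu = 7 gives D_7.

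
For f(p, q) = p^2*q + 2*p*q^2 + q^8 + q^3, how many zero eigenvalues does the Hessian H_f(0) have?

2

The Hessian at 0 is [[0, 0], [0, 0]] of rank 0; hence corank 2.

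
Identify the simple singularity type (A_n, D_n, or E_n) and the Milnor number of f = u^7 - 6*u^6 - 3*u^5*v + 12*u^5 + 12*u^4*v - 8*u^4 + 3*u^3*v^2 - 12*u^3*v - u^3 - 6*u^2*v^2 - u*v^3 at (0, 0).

The Hessian of f at 0 has rank 0. Corank 2; j^3 = -u^3 is a perfect cube, so E-series; the 4-jet and mu = 7 give E_7.

Type E_{7}, Milnor number mu = 7.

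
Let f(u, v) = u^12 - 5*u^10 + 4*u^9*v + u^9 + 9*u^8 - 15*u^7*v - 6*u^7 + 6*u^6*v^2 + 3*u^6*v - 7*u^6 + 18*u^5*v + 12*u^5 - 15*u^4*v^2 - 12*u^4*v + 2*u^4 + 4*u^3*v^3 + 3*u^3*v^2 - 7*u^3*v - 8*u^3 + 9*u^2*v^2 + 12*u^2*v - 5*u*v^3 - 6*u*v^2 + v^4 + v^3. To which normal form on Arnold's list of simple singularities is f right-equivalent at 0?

The Hessian of f at 0 has rank 0. Corank 2; j^3 = -(2*u - v)^3 is a perfect cube, so E-series; the 4-jet and mu = 7 give E_7.

E_{7}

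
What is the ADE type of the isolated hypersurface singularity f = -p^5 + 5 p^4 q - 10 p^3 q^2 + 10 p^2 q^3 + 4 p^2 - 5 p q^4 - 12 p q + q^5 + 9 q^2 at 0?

A_{4}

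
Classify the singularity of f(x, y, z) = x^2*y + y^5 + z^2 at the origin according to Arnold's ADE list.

D_6

The Hessian of f at 0 is [[0, 0, 0], [0, 0, 0], [0, 0, 2]] with rank 1, so corank 2. A Groebner basis of the Jacobian ideal J(f) in C{x,y,z} is {x^2/5 + y^4, x^3, x*y, z}; counting standard monomials gives mu = 6. Corank 2; j^3 = x^2*y has shape L^2 M (L != M), so D-series; mu = 6 gives D_6.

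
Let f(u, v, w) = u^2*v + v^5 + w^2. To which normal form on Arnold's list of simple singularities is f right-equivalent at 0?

The Hessian of f at 0 has rank 1. Corank 2; j^3 = u^2*v has shape L^2 M (L != M), so D-series; mu = 6 gives D_6.

D6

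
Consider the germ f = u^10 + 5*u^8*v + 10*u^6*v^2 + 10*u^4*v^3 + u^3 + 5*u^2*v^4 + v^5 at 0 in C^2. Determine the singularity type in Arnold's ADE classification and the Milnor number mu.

Type E8, Milnor number mu = 8.

The Hessian of f at 0 has rank 0. Corank 2; j^3 = u^3 is a perfect cube, so E-series; the 5-jet and mu = 8 give E_8.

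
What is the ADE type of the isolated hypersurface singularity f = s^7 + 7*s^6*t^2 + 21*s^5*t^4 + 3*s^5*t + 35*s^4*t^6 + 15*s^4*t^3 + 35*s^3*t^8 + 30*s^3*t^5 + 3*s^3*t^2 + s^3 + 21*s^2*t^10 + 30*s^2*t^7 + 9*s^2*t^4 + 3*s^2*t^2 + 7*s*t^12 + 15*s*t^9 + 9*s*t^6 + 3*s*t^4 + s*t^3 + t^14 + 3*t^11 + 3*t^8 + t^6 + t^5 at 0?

E_7

The Hessian of f at 0 is [[0, 0], [0, 0]] with rank 0, so corank 2. A Groebner basis of the Jacobian ideal J(f) in C{s,t} is {-s^2 + t^4 - t^3/3, s^3, s^2*t + s^2/3 + t^3/9, s^2 + s*t^2 + t^3/3}; counting standard monomials gives mu = 7. Corank 2; j^3 = s^3 is a perfect cube, so E-series; the 4-jet and mu = 7 give E_7.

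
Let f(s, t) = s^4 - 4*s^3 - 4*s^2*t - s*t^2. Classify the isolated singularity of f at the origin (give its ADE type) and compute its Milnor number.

The Hessian of f at 0 is [[0, 0], [0, 0]] with rank 0, so corank 2. A Groebner basis of the Jacobian ideal J(f) in C{s,t} is {s*t^2 - 2*s*t - t^2, 4*s*t + t^3 + 2*t^2, s^2 + s*t/2}; counting standard monomials gives mu = 5. Corank 2; j^3 = -s*(2*s + t)^2 has shape L^2 M (L != M), so D-series; mu = 5 gives D_5.

Type D5, Milnor number mu = 5.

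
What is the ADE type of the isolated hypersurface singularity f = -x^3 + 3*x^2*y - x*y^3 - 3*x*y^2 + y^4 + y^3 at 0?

E_7

The Hessian of f at 0 has rank 0. Corank 2; j^3 = -(x - y)^3 is a perfect cube, so E-series; the 4-jet and mu = 7 give E_7.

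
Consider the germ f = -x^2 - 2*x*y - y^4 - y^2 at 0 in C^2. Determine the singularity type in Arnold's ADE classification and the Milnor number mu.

Type A3, Milnor number mu = 3.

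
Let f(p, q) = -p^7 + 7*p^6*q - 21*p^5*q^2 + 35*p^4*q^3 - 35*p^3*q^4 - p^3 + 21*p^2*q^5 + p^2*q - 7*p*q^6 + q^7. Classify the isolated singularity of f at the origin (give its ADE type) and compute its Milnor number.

Type D_{8}, Milnor number mu = 8.

The Hessian of f at 0 is [[0, 0], [0, 0]] with rank 0, so corank 2. A Groebner basis of the Jacobian ideal J(f) in C{p,q} is {p*q/7 + q^6, p*q^2, p^2 - p*q}; counting standard monomials gives mu = 8. Corank 2; j^3 = -p^2*(p - q) has shape L^2 M (L != M), so D-series; mu = 8 gives D_8.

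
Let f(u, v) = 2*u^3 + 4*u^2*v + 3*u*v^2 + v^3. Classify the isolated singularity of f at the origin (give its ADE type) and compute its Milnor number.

Type D_{4}, Milnor number mu = 4.

The Hessian of f at 0 has rank 0. Corank 2; j^3 = (u + v)*(2*u^2 + 2*u*v + v^2) splits into three distinct lines over C (the quadratic factor has nonzero discriminant), so D_4.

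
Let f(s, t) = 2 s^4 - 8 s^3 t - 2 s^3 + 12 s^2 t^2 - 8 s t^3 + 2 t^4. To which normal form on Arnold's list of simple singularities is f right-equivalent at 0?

E_{6}

The Hessian of f at 0 is [[0, 0], [0, 0]] with rank 0, so corank 2. A Groebner basis of the Jacobian ideal J(f) in C{s,t} is {t^4, s*t^2 - t^3/3, s^2}; counting standard monomials gives mu = 6. Corank 2; j^3 = -2*s^3 is a perfect cube, so E-series; the 4-jet and mu = 6 give E_6.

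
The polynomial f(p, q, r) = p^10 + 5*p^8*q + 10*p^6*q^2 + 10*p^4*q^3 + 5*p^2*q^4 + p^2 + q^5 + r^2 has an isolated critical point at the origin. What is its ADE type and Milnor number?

Type A4, Milnor number mu = 4.

The Hessian of f at 0 has rank 2. Corank 1: A-series; mu = 4 gives A_4.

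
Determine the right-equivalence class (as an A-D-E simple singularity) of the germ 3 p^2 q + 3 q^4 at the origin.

D_5

The Hessian of f at 0 has rank 0. Corank 2; j^3 = 3*p^2*q has shape L^2 M (L != M), so D-series; mu = 5 gives D_5.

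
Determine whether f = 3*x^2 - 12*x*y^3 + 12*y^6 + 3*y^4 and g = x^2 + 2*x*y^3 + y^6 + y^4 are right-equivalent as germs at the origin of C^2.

Yes.

The Hessian of f at 0 is [[6, 0], [0, 0]] with rank 1, so corank 1. A Groebner basis of the Jacobian ideal J(f) in C{x,y} is {y^3, x}; counting standard monomials gives mu = 3. Corank 1: A-series; mu = 3 gives A_3. The Hessian of g at 0 is [[2, 0], [0, 0]] with rank 1, so corank 1. A Groebner basis of the Jacobian ideal J(g) in C{x,y} is {y^3, x}; counting standard monomials gives mu = 3. Corank 1: A-series; mu = 3 gives A_3. Both have type A_3, hence right-equivalent.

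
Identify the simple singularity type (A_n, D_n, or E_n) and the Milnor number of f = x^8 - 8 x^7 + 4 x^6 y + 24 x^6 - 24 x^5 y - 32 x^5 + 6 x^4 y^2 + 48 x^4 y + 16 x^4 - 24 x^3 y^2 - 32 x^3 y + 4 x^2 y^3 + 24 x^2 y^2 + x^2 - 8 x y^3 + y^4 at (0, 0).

The Hessian of f at 0 has rank 1. Corank 1: A-series; mu = 3 gives A_3.

Type A_3, Milnor number mu = 3.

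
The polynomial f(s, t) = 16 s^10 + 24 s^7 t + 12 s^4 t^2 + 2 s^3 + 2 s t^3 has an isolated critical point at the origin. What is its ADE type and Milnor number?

Type E7, Milnor number mu = 7.

The Hessian of f at 0 is [[0, 0], [0, 0]] with rank 0, so corank 2. A Groebner basis of the Jacobian ideal J(f) in C{s,t} is {s^3, s*t^2, 3*s^2 + t^3}; counting standard monomials gives mu = 7. Corank 2; j^3 = 2*s^3 is a perfect cube, so E-series; the 4-jet and mu = 7 give E_7.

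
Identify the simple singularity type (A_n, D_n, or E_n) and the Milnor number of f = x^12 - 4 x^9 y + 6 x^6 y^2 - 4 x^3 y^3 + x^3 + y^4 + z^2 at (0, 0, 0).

Type E_{6}, Milnor number mu = 6.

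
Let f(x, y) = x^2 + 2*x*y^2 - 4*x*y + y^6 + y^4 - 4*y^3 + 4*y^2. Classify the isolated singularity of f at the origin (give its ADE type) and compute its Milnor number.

Type A5, Milnor number mu = 5.

The Hessian of f at 0 is [[2, -4], [-4, 8]] with rank 1, so corank 1. A Groebner basis of the Jacobian ideal J(f) in C{x,y} is {x^3 + 12*x^2 - 40*x*y - 32*x + 64*y, x^2*y + 4*x^2 - 12*x*y - 8*x + 16*y, x + y^2 - 2*y}; counting standard monomials gives mu = 5. Corank 1: A-series; mu = 5 gives A_5.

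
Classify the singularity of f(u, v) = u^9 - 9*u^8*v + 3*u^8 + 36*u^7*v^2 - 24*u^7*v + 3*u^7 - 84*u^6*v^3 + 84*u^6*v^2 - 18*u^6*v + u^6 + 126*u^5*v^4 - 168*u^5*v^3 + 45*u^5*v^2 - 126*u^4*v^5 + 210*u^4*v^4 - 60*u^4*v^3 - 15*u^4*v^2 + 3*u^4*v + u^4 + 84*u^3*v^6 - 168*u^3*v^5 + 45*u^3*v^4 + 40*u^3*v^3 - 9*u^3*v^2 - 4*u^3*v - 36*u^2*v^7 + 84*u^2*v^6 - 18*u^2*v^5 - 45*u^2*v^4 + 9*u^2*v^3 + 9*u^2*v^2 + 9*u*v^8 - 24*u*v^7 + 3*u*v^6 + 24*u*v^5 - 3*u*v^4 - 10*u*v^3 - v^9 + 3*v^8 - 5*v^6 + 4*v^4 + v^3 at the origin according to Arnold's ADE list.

E6

The Hessian of f at 0 has rank 0. Corank 2; j^3 = v^3 is a perfect cube, so E-series; the 4-jet and mu = 6 give E_6.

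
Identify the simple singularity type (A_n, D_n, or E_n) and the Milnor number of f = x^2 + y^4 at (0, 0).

The Hessian of f at 0 is [[2, 0], [0, 0]] with rank 1, so corank 1. A Groebner basis of the Jacobian ideal J(f) in C{x,y} is {y^3, x}; counting standard monomials gives mu = 3. Corank 1: A-series; mu = 3 gives A_3.

Type A_{3}, Milnor number mu = 3.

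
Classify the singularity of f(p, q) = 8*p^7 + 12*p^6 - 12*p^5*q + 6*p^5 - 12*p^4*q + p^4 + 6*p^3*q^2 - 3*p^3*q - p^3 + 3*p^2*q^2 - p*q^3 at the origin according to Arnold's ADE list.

E_{7}

The Hessian of f at 0 has rank 0. Corank 2; j^3 = -p^3 is a perfect cube, so E-series; the 4-jet and mu = 7 give E_7.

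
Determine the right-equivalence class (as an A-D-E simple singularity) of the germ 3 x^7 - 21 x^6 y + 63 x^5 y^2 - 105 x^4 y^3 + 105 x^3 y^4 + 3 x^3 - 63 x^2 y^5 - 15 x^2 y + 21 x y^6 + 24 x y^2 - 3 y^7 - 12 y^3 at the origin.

The Hessian of f at 0 is [[0, 0], [0, 0]] with rank 0, so corank 2. A Groebner basis of the Jacobian ideal J(f) in C{x,y} is {-x*y/7 + y^6 + 2*y^2/7, x*y^2 - 2*y^3, x^2 - 3*x*y + 2*y^2}; counting standard monomials gives mu = 8. Corank 2; j^3 = 3*(x - 2*y)^2*(x - y) has shape L^2 M (L != M), so D-series; mu = 8 gives D_8.

D8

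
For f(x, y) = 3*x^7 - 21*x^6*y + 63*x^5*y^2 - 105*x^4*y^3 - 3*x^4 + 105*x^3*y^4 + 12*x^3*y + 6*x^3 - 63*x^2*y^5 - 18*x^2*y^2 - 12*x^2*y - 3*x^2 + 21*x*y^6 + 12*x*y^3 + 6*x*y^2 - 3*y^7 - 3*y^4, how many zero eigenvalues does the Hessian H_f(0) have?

1

The Hessian at 0 is [[-6, 0], [0, 0]] of rank 1; hence corank 1.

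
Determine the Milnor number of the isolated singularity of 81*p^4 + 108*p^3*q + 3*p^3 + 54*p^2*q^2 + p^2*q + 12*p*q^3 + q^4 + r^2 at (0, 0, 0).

The Hessian of f at 0 has rank 1. Corank 2; j^3 = p^2*(3*p + q) has shape L^2 M (L != M), so D-series; mu = 5 gives D_5.

5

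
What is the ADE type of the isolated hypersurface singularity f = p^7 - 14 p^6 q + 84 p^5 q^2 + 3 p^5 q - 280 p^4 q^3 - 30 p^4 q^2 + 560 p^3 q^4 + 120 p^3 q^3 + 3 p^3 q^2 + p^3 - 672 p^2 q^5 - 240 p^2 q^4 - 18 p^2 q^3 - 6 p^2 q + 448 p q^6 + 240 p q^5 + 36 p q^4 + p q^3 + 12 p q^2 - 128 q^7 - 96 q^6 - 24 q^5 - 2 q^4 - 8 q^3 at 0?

E_{7}

The Hessian of f at 0 is [[0, 0], [0, 0]] with rank 0, so corank 2. A Groebner basis of the Jacobian ideal J(f) in C{p,q} is {p^3 - 6*p^2*q - 48*p^2 + 192*p*q - 192*q^2, 6*p^2 + p*q^2 - 24*p*q + 24*q^2, 3*p^2 - 12*p*q + q^3 + 12*q^2}; counting standard monomials gives mu = 7. Corank 2; j^3 = (p - 2*q)^3 is a perfect cube, so E-series; the 4-jet and mu = 7 give E_7.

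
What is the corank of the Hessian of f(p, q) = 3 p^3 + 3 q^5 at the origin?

2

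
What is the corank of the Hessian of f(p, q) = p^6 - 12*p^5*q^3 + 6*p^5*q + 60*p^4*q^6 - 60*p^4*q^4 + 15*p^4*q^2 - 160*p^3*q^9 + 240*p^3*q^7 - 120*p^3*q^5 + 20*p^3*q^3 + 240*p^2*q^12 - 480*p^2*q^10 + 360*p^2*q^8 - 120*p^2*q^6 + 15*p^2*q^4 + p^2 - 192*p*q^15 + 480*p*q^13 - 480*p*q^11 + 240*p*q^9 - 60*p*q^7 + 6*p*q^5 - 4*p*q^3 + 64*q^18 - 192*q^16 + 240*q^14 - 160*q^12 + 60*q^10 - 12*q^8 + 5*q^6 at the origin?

1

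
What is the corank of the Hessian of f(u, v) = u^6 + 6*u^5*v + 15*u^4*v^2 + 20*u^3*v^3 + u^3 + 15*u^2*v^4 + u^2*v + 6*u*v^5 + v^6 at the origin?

2

The Hessian at 0 is [[0, 0], [0, 0]] of rank 0; hence corank 2.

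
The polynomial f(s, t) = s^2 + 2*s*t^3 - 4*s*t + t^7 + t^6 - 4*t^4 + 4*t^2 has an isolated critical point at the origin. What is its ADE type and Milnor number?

Type A6, Milnor number mu = 6.

The Hessian of f at 0 has rank 1. Corank 1: A-series; mu = 6 gives A_6.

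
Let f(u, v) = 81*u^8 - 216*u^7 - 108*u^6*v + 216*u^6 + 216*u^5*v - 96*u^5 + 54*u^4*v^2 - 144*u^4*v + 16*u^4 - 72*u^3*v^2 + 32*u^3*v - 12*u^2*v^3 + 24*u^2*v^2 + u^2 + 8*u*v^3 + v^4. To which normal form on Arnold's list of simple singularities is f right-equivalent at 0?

The Hessian of f at 0 is [[2, 0], [0, 0]] with rank 1, so corank 1. A Groebner basis of the Jacobian ideal J(f) in C{u,v} is {v^3, u}; counting standard monomials gives mu = 3. Corank 1: A-series; mu = 3 gives A_3.

A_3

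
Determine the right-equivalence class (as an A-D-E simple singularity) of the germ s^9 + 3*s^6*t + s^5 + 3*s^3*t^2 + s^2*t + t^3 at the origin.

The Hessian of f at 0 has rank 0. Corank 2; j^3 = t*(s^2 + t^2) splits into three distinct lines over C (the quadratic factor has nonzero discriminant), so D_4.

D_{4}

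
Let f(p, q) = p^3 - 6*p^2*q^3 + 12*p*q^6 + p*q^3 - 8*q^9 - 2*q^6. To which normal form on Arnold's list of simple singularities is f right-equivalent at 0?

E_{7}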